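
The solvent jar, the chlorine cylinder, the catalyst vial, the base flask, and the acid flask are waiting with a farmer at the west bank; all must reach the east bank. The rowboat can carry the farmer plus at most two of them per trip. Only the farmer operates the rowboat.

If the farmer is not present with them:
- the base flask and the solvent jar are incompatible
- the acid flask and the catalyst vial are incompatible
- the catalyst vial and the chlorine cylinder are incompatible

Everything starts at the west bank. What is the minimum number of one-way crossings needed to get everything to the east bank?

Counting alone: the farmer can take at most 2 across per trip to the east bank, so moving all 5 needs at least 3 loaded trips out, with a return between consecutive ones — at least 5 crossings.
The plan below uses exactly 5 crossings, so it is optimal:
1. Farmer goes to the east bank with the catalyst vial and the solvent jar.
2. Farmer goes back to the west bank alone.
3. Farmer goes to the east bank with the acid flask and the chlorine cylinder.
4. Farmer goes back to the west bank with the catalyst vial.
5. Farmer goes to the east bank with the base flask and the catalyst vial.

5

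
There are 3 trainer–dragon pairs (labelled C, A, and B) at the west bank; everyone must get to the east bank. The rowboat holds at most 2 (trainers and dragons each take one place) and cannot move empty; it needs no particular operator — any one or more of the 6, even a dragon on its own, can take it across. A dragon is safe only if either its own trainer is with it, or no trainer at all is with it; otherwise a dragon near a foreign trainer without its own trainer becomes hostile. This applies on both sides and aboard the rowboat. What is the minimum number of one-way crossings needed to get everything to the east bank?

Counting alone: each trip to the east bank takes at most 2 across and each return brings at least 1 back, so after t trips out (and t−1 returns) at most 2t − (t−1) of the 6 are across; that first reaches 6 at t = 5, so at least 9 crossings are needed.
The safety rule pushes this higher. Following every safe sequence of crossings, the most of the 6 that can be at the east bank as the rowboat arrives there on crossing 9 is 5 — never all 6.
So no plan with fewer than 11 crossings exists, and this one achieves 11:
1. dragon C and trainer C cross → the east bank.
2. trainer C crosses ← the west bank.
3. dragon A and dragon B cross → the east bank.
4. dragon C crosses ← the west bank.
5. trainer A and trainer B cross → the east bank.
6. dragon A and trainer A cross ← the west bank.
7. trainer A and trainer C cross → the east bank.
8. dragon B crosses ← the west bank.
9. dragon A and dragon C cross → the east bank.
10. trainer B crosses ← the west bank.
11. dragon B and trainer B cross → the east bank.

11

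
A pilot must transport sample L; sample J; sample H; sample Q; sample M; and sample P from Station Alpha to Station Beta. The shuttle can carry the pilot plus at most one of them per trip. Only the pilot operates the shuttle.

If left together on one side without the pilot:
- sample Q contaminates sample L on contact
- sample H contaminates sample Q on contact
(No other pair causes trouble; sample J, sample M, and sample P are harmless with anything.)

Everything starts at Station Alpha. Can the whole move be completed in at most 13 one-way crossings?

Yes

Yes — this plan uses 13 crossings (≤ 13):
1. Pilot goes to Station Beta with sample Q.  [Station Alpha: sample H, sample J, sample L, sample M, sample P | Station Beta: sample Q]
2. Pilot goes back to Station Alpha alone.  [Station Alpha: sample H, sample J, sample L, sample M, sample P | Station Beta: sample Q]
3. Pilot goes to Station Beta with sample L.  [Station Alpha: sample H, sample J, sample M, sample P | Station Beta: sample L, sample Q]
4. Pilot goes back to Station Alpha with sample Q.  [Station Alpha: sample H, sample J, sample M, sample P, sample Q | Station Beta: sample L]
5. Pilot goes to Station Beta with sample H.  [Station Alpha: sample J, sample M, sample P, sample Q | Station Beta: sample H, sample L]
6. Pilot goes back to Station Alpha alone.  [Station Alpha: sample J, sample M, sample P, sample Q | Station Beta: sample H, sample L]
7. Pilot goes to Station Beta with sample J.  [Station Alpha: sample M, sample P, sample Q | Station Beta: sample H, sample J, sample L]
8. Pilot goes back to Station Alpha alone.  [Station Alpha: sample M, sample P, sample Q | Station Beta: sample H, sample J, sample L]
9. Pilot goes to Station Beta with sample M.  [Station Alpha: sample P, sample Q | Station Beta: sample H, sample J, sample L, sample M]
10. Pilot goes back to Station Alpha alone.  [Station Alpha: sample P, sample Q | Station Beta: sample H, sample J, sample L, sample M]
11. Pilot goes to Station Beta with sample P.  [Station Alpha: sample Q | Station Beta: sample H, sample J, sample L, sample M, sample P]
12. Pilot goes back to Station Alpha alone.  [Station Alpha: sample Q | Station Beta: sample H, sample J, sample L, sample M, sample P]
13. Pilot goes to Station Beta with sample Q.  [Station Alpha: — | Station Beta: sample H, sample J, sample L, sample M, sample P, sample Q]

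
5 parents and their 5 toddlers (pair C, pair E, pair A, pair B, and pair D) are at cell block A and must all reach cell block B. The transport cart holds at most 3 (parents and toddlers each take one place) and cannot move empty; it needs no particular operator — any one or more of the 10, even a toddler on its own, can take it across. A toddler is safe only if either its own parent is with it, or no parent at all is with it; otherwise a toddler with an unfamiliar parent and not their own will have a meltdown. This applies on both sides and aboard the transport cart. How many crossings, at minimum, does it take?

11

Counting alone: each trip to cell block B takes at most 3 across and each return brings at least 1 back, so after t trips out (and t−1 returns) at most 3t − (t−1) of the 10 are across; that first reaches 10 at t = 5, so at least 9 crossings are needed.
The safety rule pushes this higher. Following every safe sequence of crossings, the most of the 10 that can be at cell block B as the transport cart arrives there on crossing 9 is 9 — never all 10.
So no plan with fewer than 11 crossings exists, and this one achieves 11:
1. parent C and toddler C cross → cell block B.
2. parent C crosses ← cell block A.
3. toddler A, toddler B, and toddler E cross → cell block B.
4. toddler C crosses ← cell block A.
5. parent A, parent B, and parent E cross → cell block B.
6. parent E and toddler E cross ← cell block A.
7. parent C, parent D, and parent E cross → cell block B.
8. toddler A crosses ← cell block A.
9. toddler C and toddler E cross → cell block B.
10. toddler C crosses ← cell block A.
11. toddler A, toddler C, and toddler D cross → cell block B.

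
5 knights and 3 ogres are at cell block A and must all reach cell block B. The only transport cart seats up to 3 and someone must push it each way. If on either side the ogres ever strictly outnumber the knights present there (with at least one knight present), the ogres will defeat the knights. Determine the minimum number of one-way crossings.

Counting alone: each trip to cell block B takes at most 3 across and each return brings at least 1 back, so after t trips out (and t−1 returns) at most 3t − (t−1) of the 8 are across; that first reaches 8 at t = 4, so at least 7 crossings are needed.
The plan below uses exactly 7 crossings, so it is optimal:
1. 2 ogres → cell block B.  (cell block A: 5K 1O; cell block B: 0K 2O)
2. 1 ogre ← cell block A.  (cell block A: 5K 2O; cell block B: 0K 1O)
3. 2 knights and 1 ogre → cell block B.  (cell block A: 3K 1O; cell block B: 2K 2O)
4. 1 ogre ← cell block A.  (cell block A: 3K 2O; cell block B: 2K 1O)
5. 1 knight and 2 ogres → cell block B.  (cell block A: 2K 0O; cell block B: 3K 3O)
6. 1 ogre ← cell block A.  (cell block A: 2K 1O; cell block B: 3K 2O)
7. 2 knights and 1 ogre → cell block B.  (cell block A: 0K 0O; cell block B: 5K 3O)

7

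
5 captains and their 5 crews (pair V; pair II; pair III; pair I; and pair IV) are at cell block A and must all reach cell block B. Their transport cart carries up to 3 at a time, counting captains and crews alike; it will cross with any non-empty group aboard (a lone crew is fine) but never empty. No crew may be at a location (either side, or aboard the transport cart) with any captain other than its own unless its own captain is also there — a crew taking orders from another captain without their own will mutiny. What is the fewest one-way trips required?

Counting alone: each trip to cell block B takes at most 3 across and each return brings at least 1 back, so after t trips out (and t−1 returns) at most 3t − (t−1) of the 10 are across; that first reaches 10 at t = 5, so at least 9 crossings are needed.
The safety rule pushes this higher. Following every safe sequence of crossings, the most of the 10 that can be at cell block B as the transport cart arrives there on crossing 9 is 9 — never all 10.
So no plan with fewer than 11 crossings exists, and this one achieves 11:
1. captain V and crew V cross → cell block B.
2. captain V crosses ← cell block A.
3. crew I, crew II, and crew III cross → cell block B.
4. crew V crosses ← cell block A.
5. captain I, captain II, and captain III cross → cell block B.
6. captain II and crew II cross ← cell block A.
7. captain II, captain IV, and captain V cross → cell block B.
8. crew III crosses ← cell block A.
9. crew II and crew V cross → cell block B.
10. crew V crosses ← cell block A.
11. crew III, crew IV, and crew V cross → cell block B.

11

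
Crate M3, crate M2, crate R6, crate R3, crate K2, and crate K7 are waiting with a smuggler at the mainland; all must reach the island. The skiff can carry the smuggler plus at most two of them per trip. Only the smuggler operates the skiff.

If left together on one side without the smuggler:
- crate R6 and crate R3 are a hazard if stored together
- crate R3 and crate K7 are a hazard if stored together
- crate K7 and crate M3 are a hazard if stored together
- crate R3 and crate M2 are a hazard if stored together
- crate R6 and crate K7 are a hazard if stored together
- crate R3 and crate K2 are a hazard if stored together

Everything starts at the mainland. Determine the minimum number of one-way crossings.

Counting alone: the smuggler can take at most 2 across per trip to the island, so moving all 6 needs at least 3 loaded trips out, with a return between consecutive ones — at least 5 crossings.
The safety rule pushes this higher. Following every safe sequence of crossings, the most of the 6 that can be at the island as the skiff arrives there on crossings 5, 7 is 4, 5 respectively — never all 6.
So no plan with fewer than 9 crossings exists, and this one achieves 9:
1. Smuggler goes to the island with crate K7 and crate R3.  [the mainland: crate K2, crate M2, crate M3, crate R6 | the island: crate K7, crate R3]
2. Smuggler goes back to the mainland with crate R3.  [the mainland: crate K2, crate M2, crate M3, crate R3, crate R6 | the island: crate K7]
3. Smuggler goes to the island with crate M3 and crate R3.  [the mainland: crate K2, crate M2, crate R6 | the island: crate K7, crate M3, crate R3]
4. Smuggler goes back to the mainland with crate K7.  [the mainland: crate K2, crate K7, crate M2, crate R6 | the island: crate M3, crate R3]
5. Smuggler goes to the island with crate M2 and crate R6.  [the mainland: crate K2, crate K7 | the island: crate M2, crate M3, crate R3, crate R6]
6. Smuggler goes back to the mainland with crate R3.  [the mainland: crate K2, crate K7, crate R3 | the island: crate M2, crate M3, crate R6]
7. Smuggler goes to the island with crate K2 and crate R3.  [the mainland: crate K7 | the island: crate K2, crate M2, crate M3, crate R3, crate R6]
8. Smuggler goes back to the mainland with crate R3.  [the mainland: crate K7, crate R3 | the island: crate K2, crate M2, crate M3, crate R6]
9. Smuggler goes to the island with crate K7 and crate R3.  [the mainland: — | the island: crate K2, crate K7, crate M2, crate M3, crate R3, crate R6]

9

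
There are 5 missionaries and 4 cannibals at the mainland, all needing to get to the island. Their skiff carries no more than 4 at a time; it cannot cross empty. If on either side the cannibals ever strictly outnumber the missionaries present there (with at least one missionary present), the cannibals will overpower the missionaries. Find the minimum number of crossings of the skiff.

5

Counting alone: each trip to the island takes at most 4 across and each return brings at least 1 back, so after t trips out (and t−1 returns) at most 4t − (t−1) of the 9 are across; that first reaches 9 at t = 3, so at least 5 crossings are needed.
The plan below uses exactly 5 crossings, so it is optimal:
1. 3 cannibals → the island.  (the mainland: 5M 1C; the island: 0M 3C)
2. 1 cannibal ← the mainland.  (the mainland: 5M 2C; the island: 0M 2C)
3. 3 missionaries and 1 cannibal → the island.  (the mainland: 2M 1C; the island: 3M 3C)
4. 1 cannibal ← the mainland.  (the mainland: 2M 2C; the island: 3M 2C)
5. 2 missionaries and 2 cannibals → the island.  (the mainland: 0M 0C; the island: 5M 4C)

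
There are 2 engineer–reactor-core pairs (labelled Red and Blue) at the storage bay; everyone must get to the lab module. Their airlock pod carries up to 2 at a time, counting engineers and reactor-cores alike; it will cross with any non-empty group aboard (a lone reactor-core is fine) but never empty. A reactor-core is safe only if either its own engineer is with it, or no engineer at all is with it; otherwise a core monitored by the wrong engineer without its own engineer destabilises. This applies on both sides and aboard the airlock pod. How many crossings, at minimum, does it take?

5

Counting alone: each trip to the lab module takes at most 2 across and each return brings at least 1 back, so after t trips out (and t−1 returns) at most 2t − (t−1) of the 4 are across; that first reaches 4 at t = 3, so at least 5 crossings are needed.
The plan below uses exactly 5 crossings, so it is optimal:
1. engineer Red and reactor-core Red cross → the lab module.
2. engineer Red crosses ← the storage bay.
3. engineer Blue and engineer Red cross → the lab module.
4. engineer Blue crosses ← the storage bay.
5. engineer Blue and reactor-core Blue cross → the lab module.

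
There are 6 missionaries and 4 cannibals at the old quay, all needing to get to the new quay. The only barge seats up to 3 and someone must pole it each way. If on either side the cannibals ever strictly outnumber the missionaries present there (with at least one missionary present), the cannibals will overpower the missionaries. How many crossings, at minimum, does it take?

9

Counting alone: each trip to the new quay takes at most 3 across and each return brings at least 1 back, so after t trips out (and t−1 returns) at most 3t − (t−1) of the 10 are across; that first reaches 10 at t = 5, so at least 9 crossings are needed.
The plan below uses exactly 9 crossings, so it is optimal:
1. 2 cannibals → the new quay.  (the old quay: 6M 2C; the new quay: 0M 2C)
2. 1 cannibal ← the old quay.  (the old quay: 6M 3C; the new quay: 0M 1C)
3. 3 cannibals → the new quay.  (the old quay: 6M 0C; the new quay: 0M 4C)
4. 1 cannibal ← the old quay.  (the old quay: 6M 1C; the new quay: 0M 3C)
5. 3 missionaries → the new quay.  (the old quay: 3M 1C; the new quay: 3M 3C)
6. 1 cannibal ← the old quay.  (the old quay: 3M 2C; the new quay: 3M 2C)
7. 1 missionary and 2 cannibals → the new quay.  (the old quay: 2M 0C; the new quay: 4M 4C)
8. 1 cannibal ← the old quay.  (the old quay: 2M 1C; the new quay: 4M 3C)
9. 2 missionaries and 1 cannibal → the new quay.  (the old quay: 0M 0C; the new quay: 6M 4C)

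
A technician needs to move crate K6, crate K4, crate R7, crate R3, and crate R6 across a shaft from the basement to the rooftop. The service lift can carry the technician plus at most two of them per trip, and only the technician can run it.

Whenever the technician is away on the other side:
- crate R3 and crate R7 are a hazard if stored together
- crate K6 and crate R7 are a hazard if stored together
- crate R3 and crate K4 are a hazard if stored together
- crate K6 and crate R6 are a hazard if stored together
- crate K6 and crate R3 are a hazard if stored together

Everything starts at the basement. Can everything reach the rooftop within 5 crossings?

Counting alone: the technician can take at most 2 across per trip to the rooftop, so moving all 5 needs at least 3 loaded trips out, with a return between consecutive ones — at least 5 crossings.
The safety rule pushes this higher. Following every safe sequence of crossings, the most of the 5 that can be at the rooftop as the service lift arrives there on crossing 5 is 4 — never all 5.
So the move cannot be finished within 5 crossings. (The shortest complete plan takes 7:)
1. Technician goes to the rooftop with crate K6 and crate R3.
2. Technician goes back to the basement with crate K6.
3. Technician goes to the rooftop with crate K4 and crate K6.
4. Technician goes back to the basement with crate R3.
5. Technician goes to the rooftop with crate R6 and crate R7.
6. Technician goes back to the basement with crate K6.
7. Technician goes to the rooftop with crate K6 and crate R3.

No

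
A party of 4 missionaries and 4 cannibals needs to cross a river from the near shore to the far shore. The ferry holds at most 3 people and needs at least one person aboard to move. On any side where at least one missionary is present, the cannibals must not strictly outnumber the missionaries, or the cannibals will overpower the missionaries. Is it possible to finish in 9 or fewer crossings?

Yes

Yes — this plan uses 9 crossings (≤ 9):
1. 2 cannibals → the far shore.  (the near shore: 4M 2C; the far shore: 0M 2C)
2. 1 cannibal ← the near shore.  (the near shore: 4M 3C; the far shore: 0M 1C)
3. 3 cannibals → the far shore.  (the near shore: 4M 0C; the far shore: 0M 4C)
4. 1 cannibal ← the near shore.  (the near shore: 4M 1C; the far shore: 0M 3C)
5. 3 missionaries → the far shore.  (the near shore: 1M 1C; the far shore: 3M 3C)
6. 1 missionary and 1 cannibal ← the near shore.  (the near shore: 2M 2C; the far shore: 2M 2C)
7. 2 missionaries → the far shore.  (the near shore: 0M 2C; the far shore: 4M 2C)
8. 1 cannibal ← the near shore.  (the near shore: 0M 3C; the far shore: 4M 1C)
9. 3 cannibals → the far shore.  (the near shore: 0M 0C; the far shore: 4M 4C)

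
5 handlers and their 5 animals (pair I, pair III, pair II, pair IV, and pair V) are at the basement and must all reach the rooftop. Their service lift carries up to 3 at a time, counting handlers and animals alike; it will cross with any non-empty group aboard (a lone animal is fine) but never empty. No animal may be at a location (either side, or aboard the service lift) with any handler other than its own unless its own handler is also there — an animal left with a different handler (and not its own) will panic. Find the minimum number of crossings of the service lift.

Counting alone: each trip to the rooftop takes at most 3 across and each return brings at least 1 back, so after t trips out (and t−1 returns) at most 3t − (t−1) of the 10 are across; that first reaches 10 at t = 5, so at least 9 crossings are needed.
The safety rule pushes this higher. Following every safe sequence of crossings, the most of the 10 that can be at the rooftop as the service lift arrives there on crossing 9 is 9 — never all 10.
So no plan with fewer than 11 crossings exists, and this one achieves 11:
1. animal I and handler I cross → the rooftop.
2. handler I crosses ← the basement.
3. animal II, animal III, and animal IV cross → the rooftop.
4. animal I crosses ← the basement.
5. handler II, handler III, and handler IV cross → the rooftop.
6. animal III and handler III cross ← the basement.
7. handler I, handler III, and handler V cross → the rooftop.
8. animal II crosses ← the basement.
9. animal I and animal III cross → the rooftop.
10. animal I crosses ← the basement.
11. animal I, animal II, and animal V cross → the rooftop.

11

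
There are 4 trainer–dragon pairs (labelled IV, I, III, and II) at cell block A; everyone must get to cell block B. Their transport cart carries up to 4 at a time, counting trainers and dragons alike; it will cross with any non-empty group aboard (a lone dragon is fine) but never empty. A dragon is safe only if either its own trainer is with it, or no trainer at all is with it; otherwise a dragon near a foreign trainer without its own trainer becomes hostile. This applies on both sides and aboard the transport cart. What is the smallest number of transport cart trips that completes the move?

5

Counting alone: each trip to cell block B takes at most 4 across and each return brings at least 1 back, so after t trips out (and t−1 returns) at most 4t − (t−1) of the 8 are across; that first reaches 8 at t = 3, so at least 5 crossings are needed.
The plan below uses exactly 5 crossings, so it is optimal:
1. dragon IV and trainer IV cross → cell block B.
2. trainer IV crosses ← cell block A.
3. trainer I, trainer II, trainer III, and trainer IV cross → cell block B.
4. dragon IV crosses ← cell block A.
5. dragon I, dragon II, dragon III, and dragon IV cross → cell block B.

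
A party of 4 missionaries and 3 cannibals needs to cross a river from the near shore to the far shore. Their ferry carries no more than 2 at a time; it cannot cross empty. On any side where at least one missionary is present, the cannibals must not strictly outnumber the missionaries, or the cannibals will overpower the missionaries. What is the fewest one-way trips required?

11

Counting alone: each trip to the far shore takes at most 2 across and each return brings at least 1 back, so after t trips out (and t−1 returns) at most 2t − (t−1) of the 7 are across; that first reaches 7 at t = 6, so at least 11 crossings are needed.
The plan below uses exactly 11 crossings, so it is optimal:
1. 2 cannibals → the far shore.  (the near shore: 4M 1C; the far shore: 0M 2C)
2. 1 cannibal ← the near shore.  (the near shore: 4M 2C; the far shore: 0M 1C)
3. 2 cannibals → the far shore.  (the near shore: 4M 0C; the far shore: 0M 3C)
4. 1 cannibal ← the near shore.  (the near shore: 4M 1C; the far shore: 0M 2C)
5. 2 missionaries → the far shore.  (the near shore: 2M 1C; the far shore: 2M 2C)
6. 1 cannibal ← the near shore.  (the near shore: 2M 2C; the far shore: 2M 1C)
7. 1 missionary and 1 cannibal → the far shore.  (the near shore: 1M 1C; the far shore: 3M 2C)
8. 1 missionary ← the near shore.  (the near shore: 2M 1C; the far shore: 2M 2C)
9. 1 missionary and 1 cannibal → the far shore.  (the near shore: 1M 0C; the far shore: 3M 3C)
10. 1 cannibal ← the near shore.  (the near shore: 1M 1C; the far shore: 3M 2C)
11. 1 missionary and 1 cannibal → the far shore.  (the near shore: 0M 0C; the far shore: 4M 3C)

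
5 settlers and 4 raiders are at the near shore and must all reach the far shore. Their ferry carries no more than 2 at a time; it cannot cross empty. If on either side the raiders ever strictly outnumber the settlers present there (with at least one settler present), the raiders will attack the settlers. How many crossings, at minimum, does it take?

Counting alone: each trip to the far shore takes at most 2 across and each return brings at least 1 back, so after t trips out (and t−1 returns) at most 2t − (t−1) of the 9 are across; that first reaches 9 at t = 8, so at least 15 crossings are needed.
The plan below uses exactly 15 crossings, so it is optimal:
1. 2 raiders → the far shore.  (the near shore: 5S 2R; the far shore: 0S 2R)
2. 1 raider ← the near shore.  (the near shore: 5S 3R; the far shore: 0S 1R)
3. 2 raiders → the far shore.  (the near shore: 5S 1R; the far shore: 0S 3R)
4. 1 raider ← the near shore.  (the near shore: 5S 2R; the far shore: 0S 2R)
5. 2 settlers → the far shore.  (the near shore: 3S 2R; the far shore: 2S 2R)
6. 1 raider ← the near shore.  (the near shore: 3S 3R; the far shore: 2S 1R)
7. 1 settler and 1 raider → the far shore.  (the near shore: 2S 2R; the far shore: 3S 2R)
8. 1 settler ← the near shore.  (the near shore: 3S 2R; the far shore: 2S 2R)
9. 1 settler and 1 raider → the far shore.  (the near shore: 2S 1R; the far shore: 3S 3R)
10. 1 raider ← the near shore.  (the near shore: 2S 2R; the far shore: 3S 2R)
11. 1 settler and 1 raider → the far shore.  (the near shore: 1S 1R; the far shore: 4S 3R)
12. 1 settler ← the near shore.  (the near shore: 2S 1R; the far shore: 3S 3R)
13. 1 settler and 1 raider → the far shore.  (the near shore: 1S 0R; the far shore: 4S 4R)
14. 1 raider ← the near shore.  (the near shore: 1S 1R; the far shore: 4S 3R)
15. 1 settler and 1 raider → the far shore.  (the near shore: 0S 0R; the far shore: 5S 4R)

15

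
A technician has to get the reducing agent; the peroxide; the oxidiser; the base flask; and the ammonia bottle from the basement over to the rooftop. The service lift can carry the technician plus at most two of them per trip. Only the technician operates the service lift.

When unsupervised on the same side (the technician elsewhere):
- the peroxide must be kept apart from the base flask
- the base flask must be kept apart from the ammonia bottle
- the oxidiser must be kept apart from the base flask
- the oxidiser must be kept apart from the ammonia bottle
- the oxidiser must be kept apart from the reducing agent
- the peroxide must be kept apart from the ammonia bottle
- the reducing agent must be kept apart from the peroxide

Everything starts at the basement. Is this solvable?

No

Whatever the first load, the items left behind include a forbidden pair without the technician. No opening move is safe, so no plan exists.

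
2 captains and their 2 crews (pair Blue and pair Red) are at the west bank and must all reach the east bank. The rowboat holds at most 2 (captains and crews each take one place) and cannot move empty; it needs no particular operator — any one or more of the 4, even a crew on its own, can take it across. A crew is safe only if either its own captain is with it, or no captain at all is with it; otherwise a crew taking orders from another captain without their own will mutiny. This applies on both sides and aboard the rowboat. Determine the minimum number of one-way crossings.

5

Counting alone: each trip to the east bank takes at most 2 across and each return brings at least 1 back, so after t trips out (and t−1 returns) at most 2t − (t−1) of the 4 are across; that first reaches 4 at t = 3, so at least 5 crossings are needed.
The plan below uses exactly 5 crossings, so it is optimal:
1. captain Blue and crew Blue cross → the east bank.
2. captain Blue crosses ← the west bank.
3. captain Blue and captain Red cross → the east bank.
4. captain Red crosses ← the west bank.
5. captain Red and crew Red cross → the east bank.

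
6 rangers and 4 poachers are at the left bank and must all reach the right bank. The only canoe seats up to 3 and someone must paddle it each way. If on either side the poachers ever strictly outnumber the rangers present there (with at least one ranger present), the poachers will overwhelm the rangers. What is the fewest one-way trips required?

9

Counting alone: each trip to the right bank takes at most 3 across and each return brings at least 1 back, so after t trips out (and t−1 returns) at most 3t − (t−1) of the 10 are across; that first reaches 10 at t = 5, so at least 9 crossings are needed.
The plan below uses exactly 9 crossings, so it is optimal:
1. 2 poachers → the right bank.  (the left bank: 6R 2P; the right bank: 0R 2P)
2. 1 poacher ← the left bank.  (the left bank: 6R 3P; the right bank: 0R 1P)
3. 3 poachers → the right bank.  (the left bank: 6R 0P; the right bank: 0R 4P)
4. 1 poacher ← the left bank.  (the left bank: 6R 1P; the right bank: 0R 3P)
5. 3 rangers → the right bank.  (the left bank: 3R 1P; the right bank: 3R 3P)
6. 1 poacher ← the left bank.  (the left bank: 3R 2P; the right bank: 3R 2P)
7. 1 ranger and 2 poachers → the right bank.  (the left bank: 2R 0P; the right bank: 4R 4P)
8. 1 poacher ← the left bank.  (the left bank: 2R 1P; the right bank: 4R 3P)
9. 2 rangers and 1 poacher → the right bank.  (the left bank: 0R 0P; the right bank: 6R 4P)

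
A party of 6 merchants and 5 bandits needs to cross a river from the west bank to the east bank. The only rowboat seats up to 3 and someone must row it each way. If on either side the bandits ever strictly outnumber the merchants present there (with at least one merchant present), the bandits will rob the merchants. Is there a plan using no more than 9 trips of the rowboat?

Yes

Yes — this plan uses 9 crossings (≤ 9):
1. 3 bandits → the east bank.  (the west bank: 6M 2B; the east bank: 0M 3B)
2. 1 bandit ← the west bank.  (the west bank: 6M 3B; the east bank: 0M 2B)
3. 3 merchants → the east bank.  (the west bank: 3M 3B; the east bank: 3M 2B)
4. 1 merchant ← the west bank.  (the west bank: 4M 3B; the east bank: 2M 2B)
5. 2 merchants and 1 bandit → the east bank.  (the west bank: 2M 2B; the east bank: 4M 3B)
6. 1 merchant ← the west bank.  (the west bank: 3M 2B; the east bank: 3M 3B)
7. 2 merchants and 1 bandit → the east bank.  (the west bank: 1M 1B; the east bank: 5M 4B)
8. 1 merchant ← the west bank.  (the west bank: 2M 1B; the east bank: 4M 4B)
9. 2 merchants and 1 bandit → the east bank.  (the west bank: 0M 0B; the east bank: 6M 5B)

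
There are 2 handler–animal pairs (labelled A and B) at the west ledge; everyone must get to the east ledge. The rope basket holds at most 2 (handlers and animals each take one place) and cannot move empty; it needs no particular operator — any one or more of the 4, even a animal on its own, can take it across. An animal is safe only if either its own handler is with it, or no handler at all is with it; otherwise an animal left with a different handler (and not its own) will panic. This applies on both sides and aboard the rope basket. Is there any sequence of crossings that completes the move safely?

Yes

1. animal A and handler A cross → the east ledge.
2. handler A crosses ← the west ledge.
3. handler A and handler B cross → the east ledge.
4. handler B crosses ← the west ledge.
5. animal B and handler B cross → the east ledge.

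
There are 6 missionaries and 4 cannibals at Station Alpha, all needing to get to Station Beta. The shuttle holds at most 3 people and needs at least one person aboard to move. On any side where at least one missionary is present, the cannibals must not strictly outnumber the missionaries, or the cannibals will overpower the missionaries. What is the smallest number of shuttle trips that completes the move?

9

Counting alone: each trip to Station Beta takes at most 3 across and each return brings at least 1 back, so after t trips out (and t−1 returns) at most 3t − (t−1) of the 10 are across; that first reaches 10 at t = 5, so at least 9 crossings are needed.
The plan below uses exactly 9 crossings, so it is optimal:
1. 2 cannibals → Station Beta.  (Station Alpha: 6M 2C; Station Beta: 0M 2C)
2. 1 cannibal ← Station Alpha.  (Station Alpha: 6M 3C; Station Beta: 0M 1C)
3. 3 cannibals → Station Beta.  (Station Alpha: 6M 0C; Station Beta: 0M 4C)
4. 1 cannibal ← Station Alpha.  (Station Alpha: 6M 1C; Station Beta: 0M 3C)
5. 3 missionaries → Station Beta.  (Station Alpha: 3M 1C; Station Beta: 3M 3C)
6. 1 cannibal ← Station Alpha.  (Station Alpha: 3M 2C; Station Beta: 3M 2C)
7. 1 missionary and 2 cannibals → Station Beta.  (Station Alpha: 2M 0C; Station Beta: 4M 4C)
8. 1 cannibal ← Station Alpha.  (Station Alpha: 2M 1C; Station Beta: 4M 3C)
9. 2 missionaries and 1 cannibal → Station Beta.  (Station Alpha: 0M 0C; Station Beta: 6M 4C)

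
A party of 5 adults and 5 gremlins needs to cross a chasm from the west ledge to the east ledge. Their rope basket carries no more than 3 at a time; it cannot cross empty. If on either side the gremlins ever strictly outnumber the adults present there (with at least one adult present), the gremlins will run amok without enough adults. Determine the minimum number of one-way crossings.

11

Counting alone: each trip to the east ledge takes at most 3 across and each return brings at least 1 back, so after t trips out (and t−1 returns) at most 3t − (t−1) of the 10 are across; that first reaches 10 at t = 5, so at least 9 crossings are needed.
The safety rule pushes this higher. Following every safe sequence of crossings, the most of the 10 that can be at the east ledge as the rope basket arrives there on crossing 9 is 9 — never all 10.
So no plan with fewer than 11 crossings exists, and this one achieves 11:
1. 2 gremlins → the east ledge.  (the west ledge: 5A 3G; the east ledge: 0A 2G)
2. 1 gremlin ← the west ledge.  (the west ledge: 5A 4G; the east ledge: 0A 1G)
3. 3 gremlins → the east ledge.  (the west ledge: 5A 1G; the east ledge: 0A 4G)
4. 1 gremlin ← the west ledge.  (the west ledge: 5A 2G; the east ledge: 0A 3G)
5. 3 adults → the east ledge.  (the west ledge: 2A 2G; the east ledge: 3A 3G)
6. 1 adult and 1 gremlin ← the west ledge.  (the west ledge: 3A 3G; the east ledge: 2A 2G)
7. 3 adults → the east ledge.  (the west ledge: 0A 3G; the east ledge: 5A 2G)
8. 1 gremlin ← the west ledge.  (the west ledge: 0A 4G; the east ledge: 5A 1G)
9. 2 gremlins → the east ledge.  (the west ledge: 0A 2G; the east ledge: 5A 3G)
10. 1 gremlin ← the west ledge.  (the west ledge: 0A 3G; the east ledge: 5A 2G)
11. 3 gremlins → the east ledge.  (the west ledge: 0A 0G; the east ledge: 5A 5G)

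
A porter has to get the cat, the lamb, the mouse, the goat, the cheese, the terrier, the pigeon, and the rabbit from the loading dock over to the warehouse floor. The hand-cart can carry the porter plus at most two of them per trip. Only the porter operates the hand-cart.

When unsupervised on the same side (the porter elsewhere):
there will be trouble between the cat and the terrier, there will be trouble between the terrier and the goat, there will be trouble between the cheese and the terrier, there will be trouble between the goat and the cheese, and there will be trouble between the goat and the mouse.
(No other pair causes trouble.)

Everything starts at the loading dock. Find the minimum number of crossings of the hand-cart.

Counting alone: the porter can take at most 2 across per trip to the warehouse floor, so moving all 8 needs at least 4 loaded trips out, with a return between consecutive ones — at least 7 crossings.
The safety rule pushes this higher. Following every safe sequence of crossings, the most of the 8 that can be at the warehouse floor as the hand-cart arrives there on crossings 7, 9, 11 is 5, 6, 7 respectively — never all 8.
So no plan with fewer than 13 crossings exists, and this one achieves 13:
1. Porter goes to the warehouse floor with the goat and the terrier.
2. Porter goes back to the loading dock with the goat.
3. Porter goes to the warehouse floor with the cat and the goat.
4. Porter goes back to the loading dock with the terrier.
5. Porter goes to the warehouse floor with the cheese and the lamb.
6. Porter goes back to the loading dock with the goat.
7. Porter goes to the warehouse floor with the goat and the mouse.
8. Porter goes back to the loading dock with the goat.
9. Porter goes to the warehouse floor with the goat and the pigeon.
10. Porter goes back to the loading dock with the goat.
11. Porter goes to the warehouse floor with the goat and the rabbit.
12. Porter goes back to the loading dock with the goat.
13. Porter goes to the warehouse floor with the goat and the terrier.

13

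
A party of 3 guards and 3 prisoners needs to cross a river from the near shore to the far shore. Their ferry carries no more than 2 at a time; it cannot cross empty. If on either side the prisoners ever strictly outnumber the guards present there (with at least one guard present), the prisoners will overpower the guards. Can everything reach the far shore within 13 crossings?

Yes

Yes — this plan uses 11 crossings (≤ 13):
1. 2 prisoners → the far shore.  (the near shore: 3G 1P; the far shore: 0G 2P)
2. 1 prisoner ← the near shore.  (the near shore: 3G 2P; the far shore: 0G 1P)
3. 2 prisoners → the far shore.  (the near shore: 3G 0P; the far shore: 0G 3P)
4. 1 prisoner ← the near shore.  (the near shore: 3G 1P; the far shore: 0G 2P)
5. 2 guards → the far shore.  (the near shore: 1G 1P; the far shore: 2G 2P)
6. 1 guard and 1 prisoner ← the near shore.  (the near shore: 2G 2P; the far shore: 1G 1P)
7. 2 guards → the far shore.  (the near shore: 0G 2P; the far shore: 3G 1P)
8. 1 prisoner ← the near shore.  (the near shore: 0G 3P; the far shore: 3G 0P)
9. 2 prisoners → the far shore.  (the near shore: 0G 1P; the far shore: 3G 2P)
10. 1 prisoner ← the near shore.  (the near shore: 0G 2P; the far shore: 3G 1P)
11. 2 prisoners → the far shore.  (the near shore: 0G 0P; the far shore: 3G 3P)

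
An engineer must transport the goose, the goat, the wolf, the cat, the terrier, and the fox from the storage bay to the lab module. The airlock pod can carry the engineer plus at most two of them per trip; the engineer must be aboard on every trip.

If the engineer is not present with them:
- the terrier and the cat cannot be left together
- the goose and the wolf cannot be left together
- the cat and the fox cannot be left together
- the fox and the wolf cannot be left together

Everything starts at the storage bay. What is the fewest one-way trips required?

Counting alone: the engineer can take at most 2 across per trip to the lab module, so moving all 6 needs at least 3 loaded trips out, with a return between consecutive ones — at least 5 crossings.
The safety rule pushes this higher. Following every safe sequence of crossings, the most of the 6 that can be at the lab module as the airlock pod arrives there on crossing 5 is 5 — never all 6.
So no plan with fewer than 7 crossings exists, and this one achieves 7:
1. Engineer goes to the lab module with the cat and the wolf.
2. Engineer goes back to the storage bay alone.
3. Engineer goes to the lab module with the goat and the goose.
4. Engineer goes back to the storage bay with the wolf.
5. Engineer goes to the lab module with the fox and the terrier.
6. Engineer goes back to the storage bay with the cat.
7. Engineer goes to the lab module with the cat and the wolf.

7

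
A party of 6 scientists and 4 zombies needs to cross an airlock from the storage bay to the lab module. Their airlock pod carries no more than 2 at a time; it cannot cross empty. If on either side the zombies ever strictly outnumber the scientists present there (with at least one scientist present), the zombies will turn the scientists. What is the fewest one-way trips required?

Counting alone: each trip to the lab module takes at most 2 across and each return brings at least 1 back, so after t trips out (and t−1 returns) at most 2t − (t−1) of the 10 are across; that first reaches 10 at t = 9, so at least 17 crossings are needed.
The plan below uses exactly 17 crossings, so it is optimal:
1. 2 zombies → the lab module.  (the storage bay: 6S 2Z; the lab module: 0S 2Z)
2. 1 zombie ← the storage bay.  (the storage bay: 6S 3Z; the lab module: 0S 1Z)
3. 2 zombies → the lab module.  (the storage bay: 6S 1Z; the lab module: 0S 3Z)
4. 1 zombie ← the storage bay.  (the storage bay: 6S 2Z; the lab module: 0S 2Z)
5. 2 scientists → the lab module.  (the storage bay: 4S 2Z; the lab module: 2S 2Z)
6. 1 zombie ← the storage bay.  (the storage bay: 4S 3Z; the lab module: 2S 1Z)
7. 1 scientist and 1 zombie → the lab module.  (the storage bay: 3S 2Z; the lab module: 3S 2Z)
8. 1 zombie ← the storage bay.  (the storage bay: 3S 3Z; the lab module: 3S 1Z)
9. 2 zombies → the lab module.  (the storage bay: 3S 1Z; the lab module: 3S 3Z)
10. 1 zombie ← the storage bay.  (the storage bay: 3S 2Z; the lab module: 3S 2Z)
11. 1 scientist and 1 zombie → the lab module.  (the storage bay: 2S 1Z; the lab module: 4S 3Z)
12. 1 zombie ← the storage bay.  (the storage bay: 2S 2Z; the lab module: 4S 2Z)
13. 2 zombies → the lab module.  (the storage bay: 2S 0Z; the lab module: 4S 4Z)
14. 1 zombie ← the storage bay.  (the storage bay: 2S 1Z; the lab module: 4S 3Z)
15. 1 scientist and 1 zombie → the lab module.  (the storage bay: 1S 0Z; the lab module: 5S 4Z)
16. 1 zombie ← the storage bay.  (the storage bay: 1S 1Z; the lab module: 5S 3Z)
17. 1 scientist and 1 zombie → the lab module.  (the storage bay: 0S 0Z; the lab module: 6S 4Z)

17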